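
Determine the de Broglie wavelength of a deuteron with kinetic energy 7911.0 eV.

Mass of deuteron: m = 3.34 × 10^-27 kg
2.28 × 10^-13 m

Using λ = h/√(2mKE):

First convert KE to Joules: KE = 7911.0 eV = 1.267 × 10^-15 J

λ = h/√(2mKE)
λ = (6.626 × 10^-34 J·s) / √(2 × 3.34 × 10^-27 kg × 1.267 × 10^-15 J)
λ = 2.28 × 10^-13 m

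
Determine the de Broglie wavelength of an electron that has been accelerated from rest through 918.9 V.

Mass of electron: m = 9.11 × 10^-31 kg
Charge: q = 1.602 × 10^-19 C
4.05 × 10^-11 m

When a particle is accelerated through voltage V, it gains kinetic energy KE = qV.

The de Broglie wavelength is then λ = h/√(2mqV):

λ = h/√(2mqV)
λ = (6.626 × 10^-34 J·s) / √(2 × 9.11 × 10^-31 kg × 1.602 × 10^-19 C × 918.9 V)
λ = 4.05 × 10^-11 m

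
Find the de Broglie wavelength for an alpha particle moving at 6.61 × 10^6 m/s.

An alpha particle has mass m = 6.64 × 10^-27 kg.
1.51 × 10^-14 m

Using the de Broglie relation λ = h/(mv):

λ = h/(mv)
λ = (6.626 × 10^-34 J·s) / (6.64 × 10^-27 kg × 6.61 × 10^6 m/s)
λ = 1.51 × 10^-14 m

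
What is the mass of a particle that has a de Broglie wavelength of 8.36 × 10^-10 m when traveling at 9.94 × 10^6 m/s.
7.97 × 10^-32 kg

From the de Broglie relation λ = h/(mv), we solve for m:

m = h/(λv)
m = (6.626 × 10^-34 J·s) / (8.36 × 10^-10 m × 9.94 × 10^6 m/s)
m = 7.97 × 10^-32 kg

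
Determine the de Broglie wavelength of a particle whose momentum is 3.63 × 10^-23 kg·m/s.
1.83 × 10^-11 m

Using the de Broglie relation λ = h/p:

λ = h/p
λ = (6.626 × 10^-34 J·s) / (3.63 × 10^-23 kg·m/s)
λ = 1.83 × 10^-11 m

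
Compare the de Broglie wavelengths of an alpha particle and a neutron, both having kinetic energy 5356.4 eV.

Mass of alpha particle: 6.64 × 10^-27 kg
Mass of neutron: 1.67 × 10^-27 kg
The neutron has the longer wavelength.

Using λ = h/√(2mKE):

For alpha particle: λ₁ = h/√(2m₁KE) = 1.96 × 10^-13 m
For neutron: λ₂ = h/√(2m₂KE) = 3.91 × 10^-13 m

Since λ ∝ 1/√m at constant kinetic energy, the lighter particle has the longer wavelength.

The neutron has the longer de Broglie wavelength.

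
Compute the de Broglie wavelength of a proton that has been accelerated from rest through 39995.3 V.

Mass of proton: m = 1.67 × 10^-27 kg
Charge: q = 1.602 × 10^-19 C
1.43 × 10^-13 m

When a particle is accelerated through voltage V, it gains kinetic energy KE = qV.

The de Broglie wavelength is then λ = h/√(2mqV):

λ = h/√(2mqV)
λ = (6.626 × 10^-34 J·s) / √(2 × 1.67 × 10^-27 kg × 1.602 × 10^-19 C × 39995.3 V)
λ = 1.43 × 10^-13 m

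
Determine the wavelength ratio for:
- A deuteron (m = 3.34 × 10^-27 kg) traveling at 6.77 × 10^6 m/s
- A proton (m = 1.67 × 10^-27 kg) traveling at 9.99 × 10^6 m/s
λ₁/λ₂ = 0.738

Using λ = h/(mv):

λ₁ = h/(m₁v₁) = 2.93 × 10^-14 m
λ₂ = h/(m₂v₂) = 3.97 × 10^-14 m

Ratio λ₁/λ₂ = (m₂v₂)/(m₁v₁)
         = (1.67 × 10^-27 kg × 9.99 × 10^6 m/s) / (3.34 × 10^-27 kg × 6.77 × 10^6 m/s)
         = 0.738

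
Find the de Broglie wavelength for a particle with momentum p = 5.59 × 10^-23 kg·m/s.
1.19 × 10^-11 m

Using the de Broglie relation λ = h/p:

λ = h/p
λ = (6.626 × 10^-34 J·s) / (5.59 × 10^-23 kg·m/s)
λ = 1.19 × 10^-11 m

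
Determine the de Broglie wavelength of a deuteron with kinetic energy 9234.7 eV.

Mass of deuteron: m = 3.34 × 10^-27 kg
2.11 × 10^-13 m

Using λ = h/√(2mKE):

First convert KE to Joules: KE = 9234.7 eV = 1.480 × 10^-15 J

λ = h/√(2mKE)
λ = (6.626 × 10^-34 J·s) / √(2 × 3.34 × 10^-27 kg × 1.480 × 10^-15 J)
λ = 2.11 × 10^-13 m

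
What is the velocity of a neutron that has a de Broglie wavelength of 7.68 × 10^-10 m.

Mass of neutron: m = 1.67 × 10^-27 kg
5.17 × 10^2 m/s

From the de Broglie relation λ = h/(mv), we solve for v:

v = h/(mλ)
v = (6.626 × 10^-34 J·s) / (1.67 × 10^-27 kg × 7.68 × 10^-10 m)
v = 5.17 × 10^2 m/s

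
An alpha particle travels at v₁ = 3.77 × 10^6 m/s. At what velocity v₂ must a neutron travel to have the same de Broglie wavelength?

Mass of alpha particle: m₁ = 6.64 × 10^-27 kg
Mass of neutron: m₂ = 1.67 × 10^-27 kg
v₂ = 1.50 × 10^7 m/s

For equal de Broglie wavelengths: λ₁ = λ₂

h/(m₁v₁) = h/(m₂v₂)
m₁v₁ = m₂v₂
v₂ = v₁ · (m₁/m₂)

v₂ = 3.77 × 10^6 m/s × (6.64 × 10^-27 kg / 1.67 × 10^-27 kg)
v₂ = 1.50 × 10^7 m/s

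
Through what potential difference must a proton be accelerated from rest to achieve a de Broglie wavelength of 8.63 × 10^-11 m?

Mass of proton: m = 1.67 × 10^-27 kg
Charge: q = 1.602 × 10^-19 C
1.10 × 10^-1 V

From λ = h/√(2mqV), we solve for V:

λ² = h²/(2mqV)
V = h²/(2mqλ²)
V = (6.626 × 10^-34 J·s)² / (2 × 1.67 × 10^-27 kg × 1.602 × 10^-19 C × (8.63 × 10^-11 m)²)
V = 1.10 × 10^-1 V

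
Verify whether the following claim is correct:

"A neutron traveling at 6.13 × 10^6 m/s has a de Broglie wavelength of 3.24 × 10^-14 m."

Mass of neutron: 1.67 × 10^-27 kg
False

The claim is incorrect.

Using λ = h/(mv):
λ = (6.626 × 10^-34 J·s) / (1.67 × 10^-27 kg × 6.13 × 10^6 m/s)
λ = 6.47 × 10^-14 m

The actual wavelength differs from the claimed 3.24 × 10^-14 m.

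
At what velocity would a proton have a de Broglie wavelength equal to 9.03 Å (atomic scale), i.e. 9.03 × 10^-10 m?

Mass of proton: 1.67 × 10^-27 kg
4.39 × 10^2 m/s

From λ = h/(mv), solve for v:

v = h/(mλ)
v = (6.626 × 10^-34 J·s) / (1.67 × 10^-27 kg × 9.03 × 10^-10 m)
v = 4.39 × 10^2 m/s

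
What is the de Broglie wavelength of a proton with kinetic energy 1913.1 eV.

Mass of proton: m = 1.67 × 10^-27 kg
6.55 × 10^-13 m

Using λ = h/√(2mKE):

First convert KE to Joules: KE = 1913.1 eV = 3.065 × 10^-16 J

λ = h/√(2mKE)
λ = (6.626 × 10^-34 J·s) / √(2 × 1.67 × 10^-27 kg × 3.065 × 10^-16 J)
λ = 6.55 × 10^-13 m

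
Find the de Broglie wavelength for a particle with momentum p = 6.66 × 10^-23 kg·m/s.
9.95 × 10^-12 m

Using the de Broglie relation λ = h/p:

λ = h/p
λ = (6.626 × 10^-34 J·s) / (6.66 × 10^-23 kg·m/s)
λ = 9.95 × 10^-12 m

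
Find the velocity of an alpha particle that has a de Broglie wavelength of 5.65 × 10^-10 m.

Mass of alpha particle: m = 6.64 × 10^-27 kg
1.77 × 10^2 m/s

From the de Broglie relation λ = h/(mv), we solve for v:

v = h/(mλ)
v = (6.626 × 10^-34 J·s) / (6.64 × 10^-27 kg × 5.65 × 10^-10 m)
v = 1.77 × 10^2 m/s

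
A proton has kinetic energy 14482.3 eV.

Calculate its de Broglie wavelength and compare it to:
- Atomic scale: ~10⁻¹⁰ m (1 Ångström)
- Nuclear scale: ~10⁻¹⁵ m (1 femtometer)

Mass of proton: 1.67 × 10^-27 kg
λ = 2.38 × 10^-13 m, which is between nuclear and atomic scales.

Using λ = h/√(2mKE):

KE = 14482.3 eV = 2.320 × 10^-15 J

λ = h/√(2mKE)
λ = (6.626 × 10^-34 J·s) / √(2 × 1.67 × 10^-27 kg × 2.320 × 10^-15 J)
λ = 2.38 × 10^-13 m

Comparison:
- Atomic scale (10⁻¹⁰ m): λ is 0.0024× this size
- Nuclear scale (10⁻¹⁵ m): λ is 2.4e+02× this size

The wavelength is between nuclear and atomic scales.

This wavelength is appropriate for probing atomic structure but too large for nuclear physics experiments.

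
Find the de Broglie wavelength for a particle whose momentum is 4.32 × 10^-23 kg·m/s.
1.53 × 10^-11 m

Using the de Broglie relation λ = h/p:

λ = h/p
λ = (6.626 × 10^-34 J·s) / (4.32 × 10^-23 kg·m/s)
λ = 1.53 × 10^-11 m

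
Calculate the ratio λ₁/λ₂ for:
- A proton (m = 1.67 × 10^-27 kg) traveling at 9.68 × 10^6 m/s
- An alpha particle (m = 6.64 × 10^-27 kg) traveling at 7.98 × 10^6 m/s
λ₁/λ₂ = 3.28

Using λ = h/(mv):

λ₁ = h/(m₁v₁) = 4.10 × 10^-14 m
λ₂ = h/(m₂v₂) = 1.25 × 10^-14 m

Ratio λ₁/λ₂ = (m₂v₂)/(m₁v₁)
         = (6.64 × 10^-27 kg × 7.98 × 10^6 m/s) / (1.67 × 10^-27 kg × 9.68 × 10^6 m/s)
         = 3.28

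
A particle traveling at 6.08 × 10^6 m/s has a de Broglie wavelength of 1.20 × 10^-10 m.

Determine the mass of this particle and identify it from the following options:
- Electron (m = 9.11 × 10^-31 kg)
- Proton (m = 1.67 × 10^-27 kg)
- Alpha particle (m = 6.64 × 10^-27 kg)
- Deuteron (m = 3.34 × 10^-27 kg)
The particle is an electron.

From λ = h/(mv), solve for mass:

m = h/(λv)
m = (6.626 × 10^-34 J·s) / (1.20 × 10^-10 m × 6.08 × 10^6 m/s)
m = 9.08 × 10^-31 kg

Comparing with the listed masses, this is closest to an electron.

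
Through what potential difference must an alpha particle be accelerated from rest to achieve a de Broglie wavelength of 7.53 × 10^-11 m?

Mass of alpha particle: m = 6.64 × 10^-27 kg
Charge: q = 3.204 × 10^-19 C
1.82 × 10^-2 V

From λ = h/√(2mqV), we solve for V:

λ² = h²/(2mqV)
V = h²/(2mqλ²)
V = (6.626 × 10^-34 J·s)² / (2 × 6.64 × 10^-27 kg × 3.204 × 10^-19 C × (7.53 × 10^-11 m)²)
V = 1.82 × 10^-2 V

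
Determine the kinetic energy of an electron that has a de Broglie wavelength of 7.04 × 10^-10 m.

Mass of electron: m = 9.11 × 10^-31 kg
4.86 × 10^-19 J (or 3.03 eV)

From λ = h/√(2mKE), we solve for KE:

λ² = h²/(2mKE)
KE = h²/(2mλ²)
KE = (6.626 × 10^-34 J·s)² / (2 × 9.11 × 10^-31 kg × (7.04 × 10^-10 m)²)
KE = 4.86 × 10^-19 J
KE = 3.03 eV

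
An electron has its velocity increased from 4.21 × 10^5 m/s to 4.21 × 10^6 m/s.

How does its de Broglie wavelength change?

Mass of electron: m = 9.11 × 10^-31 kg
The wavelength decreases by a factor of 10.

Using λ = h/(mv):

Initial wavelength: λ₁ = h/(mv₁) = 1.73 × 10^-9 m
Final wavelength: λ₂ = h/(mv₂) = 1.73 × 10^-10 m

Since λ ∝ 1/v, when velocity increases by a factor of 10, the wavelength decreases by a factor of 10.

λ₂/λ₁ = v₁/v₂ = 1/10

The wavelength decreases by a factor of 10.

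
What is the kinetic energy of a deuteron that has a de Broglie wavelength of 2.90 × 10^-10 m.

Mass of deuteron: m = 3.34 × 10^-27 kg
7.82 × 10^-22 J (or 4.88 × 10^-3 eV)

From λ = h/√(2mKE), we solve for KE:

λ² = h²/(2mKE)
KE = h²/(2mλ²)
KE = (6.626 × 10^-34 J·s)² / (2 × 3.34 × 10^-27 kg × (2.90 × 10^-10 m)²)
KE = 7.82 × 10^-22 J
KE = 4.88 × 10^-3 eV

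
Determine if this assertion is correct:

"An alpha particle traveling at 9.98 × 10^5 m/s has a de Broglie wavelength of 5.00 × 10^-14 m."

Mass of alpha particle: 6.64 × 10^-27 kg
False

The claim is incorrect.

Using λ = h/(mv):
λ = (6.626 × 10^-34 J·s) / (6.64 × 10^-27 kg × 9.98 × 10^5 m/s)
λ = 1.00 × 10^-13 m

The actual wavelength differs from the claimed 5.00 × 10^-14 m.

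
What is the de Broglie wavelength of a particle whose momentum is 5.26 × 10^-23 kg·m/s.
1.26 × 10^-11 m

Using the de Broglie relation λ = h/p:

λ = h/p
λ = (6.626 × 10^-34 J·s) / (5.26 × 10^-23 kg·m/s)
λ = 1.26 × 10^-11 m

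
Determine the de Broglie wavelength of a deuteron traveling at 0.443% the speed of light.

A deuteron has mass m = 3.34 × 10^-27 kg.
1.49 × 10^-13 m

Using the de Broglie relation λ = h/(mv):

v = 0.443% × c = 1.328 × 10^6 m/s

λ = h/(mv)
λ = (6.626 × 10^-34 J·s) / (3.34 × 10^-27 kg × 1.328 × 10^6 m/s)
λ = 1.49 × 10^-13 m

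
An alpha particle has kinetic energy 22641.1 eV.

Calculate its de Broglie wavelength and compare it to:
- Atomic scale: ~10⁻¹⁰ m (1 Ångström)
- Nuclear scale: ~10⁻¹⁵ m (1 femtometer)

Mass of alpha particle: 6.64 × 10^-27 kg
λ = 9.55 × 10^-14 m, which is between nuclear and atomic scales.

Using λ = h/√(2mKE):

KE = 22641.1 eV = 3.628 × 10^-15 J

λ = h/√(2mKE)
λ = (6.626 × 10^-34 J·s) / √(2 × 6.64 × 10^-27 kg × 3.628 × 10^-15 J)
λ = 9.55 × 10^-14 m

Comparison:
- Atomic scale (10⁻¹⁰ m): λ is 0.00095× this size
- Nuclear scale (10⁻¹⁵ m): λ is 95× this size

The wavelength is between nuclear and atomic scales.

This wavelength is appropriate for probing atomic structure but too large for nuclear physics experiments.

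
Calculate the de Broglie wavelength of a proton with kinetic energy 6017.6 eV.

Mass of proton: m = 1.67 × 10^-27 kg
3.69 × 10^-13 m

Using λ = h/√(2mKE):

First convert KE to Joules: KE = 6017.6 eV = 9.641 × 10^-16 J

λ = h/√(2mKE)
λ = (6.626 × 10^-34 J·s) / √(2 × 1.67 × 10^-27 kg × 9.641 × 10^-16 J)
λ = 3.69 × 10^-13 m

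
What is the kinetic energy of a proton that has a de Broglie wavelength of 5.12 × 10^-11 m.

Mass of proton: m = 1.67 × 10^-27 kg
5.01 × 10^-20 J (or 0.313 eV)

From λ = h/√(2mKE), we solve for KE:

λ² = h²/(2mKE)
KE = h²/(2mλ²)
KE = (6.626 × 10^-34 J·s)² / (2 × 1.67 × 10^-27 kg × (5.12 × 10^-11 m)²)
KE = 5.01 × 10^-20 J
KE = 0.313 eV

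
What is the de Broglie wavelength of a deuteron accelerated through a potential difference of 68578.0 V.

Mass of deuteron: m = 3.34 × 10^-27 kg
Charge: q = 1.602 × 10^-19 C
7.73 × 10^-14 m

When a particle is accelerated through voltage V, it gains kinetic energy KE = qV.

The de Broglie wavelength is then λ = h/√(2mqV):

λ = h/√(2mqV)
λ = (6.626 × 10^-34 J·s) / √(2 × 3.34 × 10^-27 kg × 1.602 × 10^-19 C × 68578.0 V)
λ = 7.73 × 10^-14 m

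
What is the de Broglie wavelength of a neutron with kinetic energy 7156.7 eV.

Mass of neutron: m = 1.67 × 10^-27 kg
3.39 × 10^-13 m

Using λ = h/√(2mKE):

First convert KE to Joules: KE = 7156.7 eV = 1.147 × 10^-15 J

λ = h/√(2mKE)
λ = (6.626 × 10^-34 J·s) / √(2 × 1.67 × 10^-27 kg × 1.147 × 10^-15 J)
λ = 3.39 × 10^-13 m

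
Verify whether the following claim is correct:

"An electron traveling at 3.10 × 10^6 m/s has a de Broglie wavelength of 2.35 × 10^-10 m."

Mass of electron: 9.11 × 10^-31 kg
True

The claim is correct.

Using λ = h/(mv):
λ = (6.626 × 10^-34 J·s) / (9.11 × 10^-31 kg × 3.10 × 10^6 m/s)
λ = 2.35 × 10^-10 m

This matches the claimed value.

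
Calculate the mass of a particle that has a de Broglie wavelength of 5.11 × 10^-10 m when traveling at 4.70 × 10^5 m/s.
2.76 × 10^-30 kg

From the de Broglie relation λ = h/(mv), we solve for m:

m = h/(λv)
m = (6.626 × 10^-34 J·s) / (5.11 × 10^-10 m × 4.70 × 10^5 m/s)
m = 2.76 × 10^-30 kg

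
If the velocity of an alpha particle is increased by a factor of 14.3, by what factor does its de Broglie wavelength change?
The wavelength decreases by a factor of 14.3.

From λ = h/(mv), the wavelength is inversely proportional to velocity:

λ ∝ 1/v

If v → 14.3v, then λ → λ/14.3

When velocity is increased by a factor of 14.3, the wavelength decreases by a factor of 14.3.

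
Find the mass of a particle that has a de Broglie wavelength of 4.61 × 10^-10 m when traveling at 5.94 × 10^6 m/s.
2.42 × 10^-31 kg

From the de Broglie relation λ = h/(mv), we solve for m:

m = h/(λv)
m = (6.626 × 10^-34 J·s) / (4.61 × 10^-10 m × 5.94 × 10^6 m/s)
m = 2.42 × 10^-31 kg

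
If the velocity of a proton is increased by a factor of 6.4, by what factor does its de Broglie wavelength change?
The wavelength decreases by a factor of 6.4.

From λ = h/(mv), the wavelength is inversely proportional to velocity:

λ ∝ 1/v

If v → 6.4v, then λ → λ/6.4

When velocity is increased by a factor of 6.4, the wavelength decreases by a factor of 6.4.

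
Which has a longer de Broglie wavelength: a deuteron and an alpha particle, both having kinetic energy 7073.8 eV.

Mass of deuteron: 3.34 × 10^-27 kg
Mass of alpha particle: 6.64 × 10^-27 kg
The deuteron has the longer wavelength.

Using λ = h/√(2mKE):

For deuteron: λ₁ = h/√(2m₁KE) = 2.41 × 10^-13 m
For alpha particle: λ₂ = h/√(2m₂KE) = 1.71 × 10^-13 m

Since λ ∝ 1/√m at constant kinetic energy, the lighter particle has the longer wavelength.

The deuteron has the longer de Broglie wavelength.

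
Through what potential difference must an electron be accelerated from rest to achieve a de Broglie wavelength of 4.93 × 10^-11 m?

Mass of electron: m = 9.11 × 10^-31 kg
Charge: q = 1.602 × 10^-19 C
619 V

From λ = h/√(2mqV), we solve for V:

λ² = h²/(2mqV)
V = h²/(2mqλ²)
V = (6.626 × 10^-34 J·s)² / (2 × 9.11 × 10^-31 kg × 1.602 × 10^-19 C × (4.93 × 10^-11 m)²)
V = 619 V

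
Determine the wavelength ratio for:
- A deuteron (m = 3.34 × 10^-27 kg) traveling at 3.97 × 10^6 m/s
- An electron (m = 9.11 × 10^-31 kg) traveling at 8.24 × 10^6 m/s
λ₁/λ₂ = 5.66 × 10^-4

Using λ = h/(mv):

λ₁ = h/(m₁v₁) = 5.00 × 10^-14 m
λ₂ = h/(m₂v₂) = 8.83 × 10^-11 m

Ratio λ₁/λ₂ = (m₂v₂)/(m₁v₁)
         = (9.11 × 10^-31 kg × 8.24 × 10^6 m/s) / (3.34 × 10^-27 kg × 3.97 × 10^6 m/s)
         = 5.66 × 10^-4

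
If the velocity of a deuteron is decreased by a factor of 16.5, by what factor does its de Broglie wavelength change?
The wavelength increases by a factor of 16.5.

From λ = h/(mv), the wavelength is inversely proportional to velocity:

λ ∝ 1/v

If v → v/16.5, then λ → 16.5λ

When velocity is decreased by a factor of 16.5, the wavelength increases by a factor of 16.5.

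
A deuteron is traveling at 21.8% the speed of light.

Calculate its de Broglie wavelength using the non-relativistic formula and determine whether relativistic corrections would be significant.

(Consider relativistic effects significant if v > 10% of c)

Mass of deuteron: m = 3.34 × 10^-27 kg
Yes, relativistic corrections are needed.

Using the non-relativistic de Broglie formula λ = h/(mv):

v = 21.8% × c = 6.535 × 10^7 m/s

λ = h/(mv)
λ = (6.626 × 10^-34 J·s) / (3.34 × 10^-27 kg × 6.535 × 10^7 m/s)
λ = 3.04 × 10^-15 m

Since v = 21.8% of c > 10% of c, relativistic corrections ARE significant and the actual wavelength would differ from this non-relativistic estimate.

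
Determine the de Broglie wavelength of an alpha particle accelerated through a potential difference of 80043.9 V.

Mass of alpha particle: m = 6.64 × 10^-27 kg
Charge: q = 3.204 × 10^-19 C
3.59 × 10^-14 m

When a particle is accelerated through voltage V, it gains kinetic energy KE = qV.

The de Broglie wavelength is then λ = h/√(2mqV):

λ = h/√(2mqV)
λ = (6.626 × 10^-34 J·s) / √(2 × 6.64 × 10^-27 kg × 3.204 × 10^-19 C × 80043.9 V)
λ = 3.59 × 10^-14 m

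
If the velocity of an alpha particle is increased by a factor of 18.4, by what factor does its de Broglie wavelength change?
The wavelength decreases by a factor of 18.4.

From λ = h/(mv), the wavelength is inversely proportional to velocity:

λ ∝ 1/v

If v → 18.4v, then λ → λ/18.4

When velocity is increased by a factor of 18.4, the wavelength decreases by a factor of 18.4.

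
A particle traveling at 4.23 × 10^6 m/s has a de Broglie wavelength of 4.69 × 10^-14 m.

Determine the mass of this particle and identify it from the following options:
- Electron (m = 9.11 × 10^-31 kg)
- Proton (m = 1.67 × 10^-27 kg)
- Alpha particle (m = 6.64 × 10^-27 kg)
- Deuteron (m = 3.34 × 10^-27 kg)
The particle is a deuteron.

From λ = h/(mv), solve for mass:

m = h/(λv)
m = (6.626 × 10^-34 J·s) / (4.69 × 10^-14 m × 4.23 × 10^6 m/s)
m = 3.34 × 10^-27 kg

Comparing with the listed masses, this is closest to a deuteron.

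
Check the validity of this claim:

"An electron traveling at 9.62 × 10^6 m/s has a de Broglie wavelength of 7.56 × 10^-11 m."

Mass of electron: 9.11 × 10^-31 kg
True

The claim is correct.

Using λ = h/(mv):
λ = (6.626 × 10^-34 J·s) / (9.11 × 10^-31 kg × 9.62 × 10^6 m/s)
λ = 7.56 × 10^-11 m

This matches the claimed value.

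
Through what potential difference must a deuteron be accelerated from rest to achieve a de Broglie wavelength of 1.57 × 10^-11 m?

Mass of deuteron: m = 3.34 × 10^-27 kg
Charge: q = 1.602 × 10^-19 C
1.66 V

From λ = h/√(2mqV), we solve for V:

λ² = h²/(2mqV)
V = h²/(2mqλ²)
V = (6.626 × 10^-34 J·s)² / (2 × 3.34 × 10^-27 kg × 1.602 × 10^-19 C × (1.57 × 10^-11 m)²)
V = 1.66 V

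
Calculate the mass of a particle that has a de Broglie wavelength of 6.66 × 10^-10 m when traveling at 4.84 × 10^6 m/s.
2.06 × 10^-31 kg

From the de Broglie relation λ = h/(mv), we solve for m:

m = h/(λv)
m = (6.626 × 10^-34 J·s) / (6.66 × 10^-10 m × 4.84 × 10^6 m/s)
m = 2.06 × 10^-31 kg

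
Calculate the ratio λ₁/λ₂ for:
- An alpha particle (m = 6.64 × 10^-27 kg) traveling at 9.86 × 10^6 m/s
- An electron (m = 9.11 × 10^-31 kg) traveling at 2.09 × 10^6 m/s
λ₁/λ₂ = 2.91 × 10^-5

Using λ = h/(mv):

λ₁ = h/(m₁v₁) = 1.01 × 10^-14 m
λ₂ = h/(m₂v₂) = 3.48 × 10^-10 m

Ratio λ₁/λ₂ = (m₂v₂)/(m₁v₁)
         = (9.11 × 10^-31 kg × 2.09 × 10^6 m/s) / (6.64 × 10^-27 kg × 9.86 × 10^6 m/s)
         = 2.91 × 10^-5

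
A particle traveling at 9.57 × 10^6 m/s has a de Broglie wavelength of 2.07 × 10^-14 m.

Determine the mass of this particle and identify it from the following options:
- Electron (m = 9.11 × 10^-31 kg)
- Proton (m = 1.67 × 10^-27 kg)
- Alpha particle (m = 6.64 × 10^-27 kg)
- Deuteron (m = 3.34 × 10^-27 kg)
The particle is a deuteron.

From λ = h/(mv), solve for mass:

m = h/(λv)
m = (6.626 × 10^-34 J·s) / (2.07 × 10^-14 m × 9.57 × 10^6 m/s)
m = 3.34 × 10^-27 kg

Comparing with the listed masses, this is closest to a deuteron.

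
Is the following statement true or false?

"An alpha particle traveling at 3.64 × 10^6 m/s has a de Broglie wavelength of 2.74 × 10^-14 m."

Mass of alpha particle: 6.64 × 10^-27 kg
True

The claim is correct.

Using λ = h/(mv):
λ = (6.626 × 10^-34 J·s) / (6.64 × 10^-27 kg × 3.64 × 10^6 m/s)
λ = 2.74 × 10^-14 m

This matches the claimed value.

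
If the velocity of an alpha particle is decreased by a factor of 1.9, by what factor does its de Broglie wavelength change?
The wavelength increases by a factor of 1.9.

From λ = h/(mv), the wavelength is inversely proportional to velocity:

λ ∝ 1/v

If v → v/1.9, then λ → 1.9λ

When velocity is decreased by a factor of 1.9, the wavelength increases by a factor of 1.9.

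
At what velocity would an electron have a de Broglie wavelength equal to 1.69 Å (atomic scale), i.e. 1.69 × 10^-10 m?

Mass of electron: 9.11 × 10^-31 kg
4.30 × 10^6 m/s

From λ = h/(mv), solve for v:

v = h/(mλ)
v = (6.626 × 10^-34 J·s) / (9.11 × 10^-31 kg × 1.69 × 10^-10 m)
v = 4.30 × 10^6 m/s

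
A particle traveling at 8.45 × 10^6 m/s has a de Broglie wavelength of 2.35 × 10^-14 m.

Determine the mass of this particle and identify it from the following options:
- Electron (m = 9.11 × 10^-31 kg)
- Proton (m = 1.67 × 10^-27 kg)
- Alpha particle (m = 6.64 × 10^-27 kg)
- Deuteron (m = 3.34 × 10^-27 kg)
The particle is a deuteron.

From λ = h/(mv), solve for mass:

m = h/(λv)
m = (6.626 × 10^-34 J·s) / (2.35 × 10^-14 m × 8.45 × 10^6 m/s)
m = 3.34 × 10^-27 kg

Comparing with the listed masses, this is closest to a deuteron.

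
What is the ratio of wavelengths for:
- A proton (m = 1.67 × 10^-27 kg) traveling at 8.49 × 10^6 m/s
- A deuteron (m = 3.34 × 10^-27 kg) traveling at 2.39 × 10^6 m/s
λ₁/λ₂ = 0.563

Using λ = h/(mv):

λ₁ = h/(m₁v₁) = 4.67 × 10^-14 m
λ₂ = h/(m₂v₂) = 8.30 × 10^-14 m

Ratio λ₁/λ₂ = (m₂v₂)/(m₁v₁)
         = (3.34 × 10^-27 kg × 2.39 × 10^6 m/s) / (1.67 × 10^-27 kg × 8.49 × 10^6 m/s)
         = 0.563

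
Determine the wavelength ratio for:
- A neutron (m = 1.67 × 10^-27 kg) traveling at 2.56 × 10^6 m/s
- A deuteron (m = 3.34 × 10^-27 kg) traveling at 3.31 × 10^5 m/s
λ₁/λ₂ = 0.259

Using λ = h/(mv):

λ₁ = h/(m₁v₁) = 1.55 × 10^-13 m
λ₂ = h/(m₂v₂) = 5.99 × 10^-13 m

Ratio λ₁/λ₂ = (m₂v₂)/(m₁v₁)
         = (3.34 × 10^-27 kg × 3.31 × 10^5 m/s) / (1.67 × 10^-27 kg × 2.56 × 10^6 m/s)
         = 0.259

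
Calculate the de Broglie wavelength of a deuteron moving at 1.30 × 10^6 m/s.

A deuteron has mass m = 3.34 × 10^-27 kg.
1.53 × 10^-13 m

Using the de Broglie relation λ = h/(mv):

λ = h/(mv)
λ = (6.626 × 10^-34 J·s) / (3.34 × 10^-27 kg × 1.30 × 10^6 m/s)
λ = 1.53 × 10^-13 m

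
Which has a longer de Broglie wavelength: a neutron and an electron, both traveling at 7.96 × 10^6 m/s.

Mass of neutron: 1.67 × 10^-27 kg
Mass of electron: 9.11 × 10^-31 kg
The electron has the longer wavelength.

Using λ = h/(mv), since both particles have the same velocity, the wavelength depends only on mass.

For neutron: λ₁ = h/(m₁v) = 4.98 × 10^-14 m
For electron: λ₂ = h/(m₂v) = 9.14 × 10^-11 m

Since λ ∝ 1/m at constant velocity, the lighter particle has the longer wavelength.

The electron has the longer de Broglie wavelength.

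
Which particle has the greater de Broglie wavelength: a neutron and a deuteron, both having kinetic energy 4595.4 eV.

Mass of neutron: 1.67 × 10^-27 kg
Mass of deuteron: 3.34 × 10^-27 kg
The neutron has the longer wavelength.

Using λ = h/√(2mKE):

For neutron: λ₁ = h/√(2m₁KE) = 4.23 × 10^-13 m
For deuteron: λ₂ = h/√(2m₂KE) = 2.99 × 10^-13 m

Since λ ∝ 1/√m at constant kinetic energy, the lighter particle has the longer wavelength.

The neutron has the longer de Broglie wavelength.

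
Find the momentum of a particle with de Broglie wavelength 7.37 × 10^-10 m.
8.99 × 10^-25 kg·m/s

From the de Broglie relation λ = h/p, we solve for p:

p = h/λ
p = (6.626 × 10^-34 J·s) / (7.37 × 10^-10 m)
p = 8.99 × 10^-25 kg·m/s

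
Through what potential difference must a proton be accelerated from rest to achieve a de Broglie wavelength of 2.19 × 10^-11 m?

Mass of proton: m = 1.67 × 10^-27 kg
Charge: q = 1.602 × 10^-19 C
1.71 V

From λ = h/√(2mqV), we solve for V:

λ² = h²/(2mqV)
V = h²/(2mqλ²)
V = (6.626 × 10^-34 J·s)² / (2 × 1.67 × 10^-27 kg × 1.602 × 10^-19 C × (2.19 × 10^-11 m)²)
V = 1.71 V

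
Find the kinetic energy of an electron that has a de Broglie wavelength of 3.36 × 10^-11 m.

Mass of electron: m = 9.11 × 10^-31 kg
2.13 × 10^-16 J (or 1.33 × 10^3 eV)

From λ = h/√(2mKE), we solve for KE:

λ² = h²/(2mKE)
KE = h²/(2mλ²)
KE = (6.626 × 10^-34 J·s)² / (2 × 9.11 × 10^-31 kg × (3.36 × 10^-11 m)²)
KE = 2.13 × 10^-16 J
KE = 1.33 × 10^3 eV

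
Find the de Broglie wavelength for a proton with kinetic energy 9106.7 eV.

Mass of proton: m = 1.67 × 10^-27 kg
3.00 × 10^-13 m

Using λ = h/√(2mKE):

First convert KE to Joules: KE = 9106.7 eV = 1.459 × 10^-15 J

λ = h/√(2mKE)
λ = (6.626 × 10^-34 J·s) / √(2 × 1.67 × 10^-27 kg × 1.459 × 10^-15 J)
λ = 3.00 × 10^-13 m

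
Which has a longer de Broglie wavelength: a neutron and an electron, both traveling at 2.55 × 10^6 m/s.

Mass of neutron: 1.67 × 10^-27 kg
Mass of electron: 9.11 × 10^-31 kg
The electron has the longer wavelength.

Using λ = h/(mv), since both particles have the same velocity, the wavelength depends only on mass.

For neutron: λ₁ = h/(m₁v) = 1.56 × 10^-13 m
For electron: λ₂ = h/(m₂v) = 2.85 × 10^-10 m

Since λ ∝ 1/m at constant velocity, the lighter particle has the longer wavelength.

The electron has the longer de Broglie wavelength.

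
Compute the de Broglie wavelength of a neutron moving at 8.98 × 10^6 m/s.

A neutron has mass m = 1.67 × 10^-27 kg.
4.42 × 10^-14 m

Using the de Broglie relation λ = h/(mv):

λ = h/(mv)
λ = (6.626 × 10^-34 J·s) / (1.67 × 10^-27 kg × 8.98 × 10^6 m/s)
λ = 4.42 × 10^-14 m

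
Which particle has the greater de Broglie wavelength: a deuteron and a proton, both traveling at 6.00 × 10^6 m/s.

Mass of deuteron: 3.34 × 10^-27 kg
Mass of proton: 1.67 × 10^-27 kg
The proton has the longer wavelength.

Using λ = h/(mv), since both particles have the same velocity, the wavelength depends only on mass.

For deuteron: λ₁ = h/(m₁v) = 3.31 × 10^-14 m
For proton: λ₂ = h/(m₂v) = 6.61 × 10^-14 m

Since λ ∝ 1/m at constant velocity, the lighter particle has the longer wavelength.

The proton has the longer de Broglie wavelength.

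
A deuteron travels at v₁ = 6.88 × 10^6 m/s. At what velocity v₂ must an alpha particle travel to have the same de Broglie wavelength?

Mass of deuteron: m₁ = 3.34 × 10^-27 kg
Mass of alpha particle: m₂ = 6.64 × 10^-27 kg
v₂ = 3.46 × 10^6 m/s

For equal de Broglie wavelengths: λ₁ = λ₂

h/(m₁v₁) = h/(m₂v₂)
m₁v₁ = m₂v₂
v₂ = v₁ · (m₁/m₂)

v₂ = 6.88 × 10^6 m/s × (3.34 × 10^-27 kg / 6.64 × 10^-27 kg)
v₂ = 3.46 × 10^6 m/s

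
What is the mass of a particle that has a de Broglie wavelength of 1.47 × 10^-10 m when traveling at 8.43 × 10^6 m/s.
5.35 × 10^-31 kg

From the de Broglie relation λ = h/(mv), we solve for m:

m = h/(λv)
m = (6.626 × 10^-34 J·s) / (1.47 × 10^-10 m × 8.43 × 10^6 m/s)
m = 5.35 × 10^-31 kg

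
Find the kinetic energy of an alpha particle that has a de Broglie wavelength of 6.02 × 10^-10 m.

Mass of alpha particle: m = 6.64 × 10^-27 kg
9.12 × 10^-23 J (or 5.69 × 10^-4 eV)

From λ = h/√(2mKE), we solve for KE:

λ² = h²/(2mKE)
KE = h²/(2mλ²)
KE = (6.626 × 10^-34 J·s)² / (2 × 6.64 × 10^-27 kg × (6.02 × 10^-10 m)²)
KE = 9.12 × 10^-23 J
KE = 5.69 × 10^-4 eV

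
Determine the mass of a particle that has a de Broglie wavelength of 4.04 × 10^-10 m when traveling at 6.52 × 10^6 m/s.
2.52 × 10^-31 kg

From the de Broglie relation λ = h/(mv), we solve for m:

m = h/(λv)
m = (6.626 × 10^-34 J·s) / (4.04 × 10^-10 m × 6.52 × 10^6 m/s)
m = 2.52 × 10^-31 kg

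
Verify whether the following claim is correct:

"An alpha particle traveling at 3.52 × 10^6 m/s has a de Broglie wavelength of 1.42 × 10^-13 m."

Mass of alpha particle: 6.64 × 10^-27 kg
False

The claim is incorrect.

Using λ = h/(mv):
λ = (6.626 × 10^-34 J·s) / (6.64 × 10^-27 kg × 3.52 × 10^6 m/s)
λ = 2.83 × 10^-14 m

The actual wavelength differs from the claimed 1.42 × 10^-13 m.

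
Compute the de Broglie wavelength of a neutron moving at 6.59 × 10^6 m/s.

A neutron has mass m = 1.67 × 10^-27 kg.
6.02 × 10^-14 m

Using the de Broglie relation λ = h/(mv):

λ = h/(mv)
λ = (6.626 × 10^-34 J·s) / (1.67 × 10^-27 kg × 6.59 × 10^6 m/s)
λ = 6.02 × 10^-14 m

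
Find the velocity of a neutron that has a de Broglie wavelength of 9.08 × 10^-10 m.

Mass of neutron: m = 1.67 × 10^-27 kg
4.37 × 10^2 m/s

From the de Broglie relation λ = h/(mv), we solve for v:

v = h/(mλ)
v = (6.626 × 10^-34 J·s) / (1.67 × 10^-27 kg × 9.08 × 10^-10 m)
v = 4.37 × 10^2 m/s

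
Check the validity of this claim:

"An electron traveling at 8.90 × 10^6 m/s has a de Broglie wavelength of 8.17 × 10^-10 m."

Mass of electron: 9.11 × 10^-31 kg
False

The claim is incorrect.

Using λ = h/(mv):
λ = (6.626 × 10^-34 J·s) / (9.11 × 10^-31 kg × 8.90 × 10^6 m/s)
λ = 8.17 × 10^-11 m

The actual wavelength differs from the claimed 8.17 × 10^-10 m.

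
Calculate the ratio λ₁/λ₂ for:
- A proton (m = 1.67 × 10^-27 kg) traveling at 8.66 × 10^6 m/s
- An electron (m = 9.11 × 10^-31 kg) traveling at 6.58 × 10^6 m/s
λ₁/λ₂ = 4.14 × 10^-4

Using λ = h/(mv):

λ₁ = h/(m₁v₁) = 4.58 × 10^-14 m
λ₂ = h/(m₂v₂) = 1.11 × 10^-10 m

Ratio λ₁/λ₂ = (m₂v₂)/(m₁v₁)
         = (9.11 × 10^-31 kg × 6.58 × 10^6 m/s) / (1.67 × 10^-27 kg × 8.66 × 10^6 m/s)
         = 4.14 × 10^-4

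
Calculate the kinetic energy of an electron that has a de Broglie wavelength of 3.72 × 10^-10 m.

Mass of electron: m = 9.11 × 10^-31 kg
1.74 × 10^-18 J (or 10.9 eV)

From λ = h/√(2mKE), we solve for KE:

λ² = h²/(2mKE)
KE = h²/(2mλ²)
KE = (6.626 × 10^-34 J·s)² / (2 × 9.11 × 10^-31 kg × (3.72 × 10^-10 m)²)
KE = 1.74 × 10^-18 J
KE = 10.9 eV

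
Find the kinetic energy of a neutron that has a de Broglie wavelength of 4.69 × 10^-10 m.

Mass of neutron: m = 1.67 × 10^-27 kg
5.98 × 10^-22 J (or 3.73 × 10^-3 eV)

From λ = h/√(2mKE), we solve for KE:

λ² = h²/(2mKE)
KE = h²/(2mλ²)
KE = (6.626 × 10^-34 J·s)² / (2 × 1.67 × 10^-27 kg × (4.69 × 10^-10 m)²)
KE = 5.98 × 10^-22 J
KE = 3.73 × 10^-3 eV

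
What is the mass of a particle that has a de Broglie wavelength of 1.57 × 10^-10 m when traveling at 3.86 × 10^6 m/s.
1.09 × 10^-30 kg

From the de Broglie relation λ = h/(mv), we solve for m:

m = h/(λv)
m = (6.626 × 10^-34 J·s) / (1.57 × 10^-10 m × 3.86 × 10^6 m/s)
m = 1.09 × 10^-30 kg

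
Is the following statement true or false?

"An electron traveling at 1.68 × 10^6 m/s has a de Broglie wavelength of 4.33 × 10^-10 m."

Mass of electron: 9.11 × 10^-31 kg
True

The claim is correct.

Using λ = h/(mv):
λ = (6.626 × 10^-34 J·s) / (9.11 × 10^-31 kg × 1.68 × 10^6 m/s)
λ = 4.33 × 10^-10 m

This matches the claimed value.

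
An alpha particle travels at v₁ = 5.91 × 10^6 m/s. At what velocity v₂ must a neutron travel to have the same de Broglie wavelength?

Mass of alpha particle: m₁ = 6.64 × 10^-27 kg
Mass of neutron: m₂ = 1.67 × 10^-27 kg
v₂ = 2.35 × 10^7 m/s

For equal de Broglie wavelengths: λ₁ = λ₂

h/(m₁v₁) = h/(m₂v₂)
m₁v₁ = m₂v₂
v₂ = v₁ · (m₁/m₂)

v₂ = 5.91 × 10^6 m/s × (6.64 × 10^-27 kg / 1.67 × 10^-27 kg)
v₂ = 2.35 × 10^7 m/s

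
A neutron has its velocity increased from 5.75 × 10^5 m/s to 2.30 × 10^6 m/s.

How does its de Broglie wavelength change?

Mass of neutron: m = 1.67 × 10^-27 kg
The wavelength decreases by a factor of 4.

Using λ = h/(mv):

Initial wavelength: λ₁ = h/(mv₁) = 6.90 × 10^-13 m
Final wavelength: λ₂ = h/(mv₂) = 1.73 × 10^-13 m

Since λ ∝ 1/v, when velocity increases by a factor of 4, the wavelength decreases by a factor of 4.

λ₂/λ₁ = v₁/v₂ = 1/4

The wavelength decreases by a factor of 4.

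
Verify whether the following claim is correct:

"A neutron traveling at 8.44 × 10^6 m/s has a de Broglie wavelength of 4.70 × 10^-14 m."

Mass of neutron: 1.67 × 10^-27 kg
True

The claim is correct.

Using λ = h/(mv):
λ = (6.626 × 10^-34 J·s) / (1.67 × 10^-27 kg × 8.44 × 10^6 m/s)
λ = 4.70 × 10^-14 m

This matches the claimed value.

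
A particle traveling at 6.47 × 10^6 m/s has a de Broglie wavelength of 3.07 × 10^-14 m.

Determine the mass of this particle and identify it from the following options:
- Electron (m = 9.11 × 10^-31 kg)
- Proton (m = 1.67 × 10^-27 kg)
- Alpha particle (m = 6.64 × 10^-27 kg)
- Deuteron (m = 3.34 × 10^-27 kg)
The particle is a deuteron.

From λ = h/(mv), solve for mass:

m = h/(λv)
m = (6.626 × 10^-34 J·s) / (3.07 × 10^-14 m × 6.47 × 10^6 m/s)
m = 3.34 × 10^-27 kg

Comparing with the listed masses, this is closest to a deuteron.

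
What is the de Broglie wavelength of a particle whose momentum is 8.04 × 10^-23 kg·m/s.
8.24 × 10^-12 m

Using the de Broglie relation λ = h/p:

λ = h/p
λ = (6.626 × 10^-34 J·s) / (8.04 × 10^-23 kg·m/s)
λ = 8.24 × 10^-12 m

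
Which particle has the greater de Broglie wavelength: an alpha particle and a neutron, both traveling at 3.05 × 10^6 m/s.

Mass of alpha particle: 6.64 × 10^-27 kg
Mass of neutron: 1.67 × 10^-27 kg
The neutron has the longer wavelength.

Using λ = h/(mv), since both particles have the same velocity, the wavelength depends only on mass.

For alpha particle: λ₁ = h/(m₁v) = 3.27 × 10^-14 m
For neutron: λ₂ = h/(m₂v) = 1.30 × 10^-13 m

Since λ ∝ 1/m at constant velocity, the lighter particle has the longer wavelength.

The neutron has the longer de Broglie wavelength.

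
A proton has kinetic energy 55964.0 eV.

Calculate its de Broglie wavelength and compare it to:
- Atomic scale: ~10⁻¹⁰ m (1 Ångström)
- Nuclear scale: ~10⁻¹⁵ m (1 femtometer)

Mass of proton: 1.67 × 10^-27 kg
λ = 1.21 × 10^-13 m, which is between nuclear and atomic scales.

Using λ = h/√(2mKE):

KE = 55964.0 eV = 8.966 × 10^-15 J

λ = h/√(2mKE)
λ = (6.626 × 10^-34 J·s) / √(2 × 1.67 × 10^-27 kg × 8.966 × 10^-15 J)
λ = 1.21 × 10^-13 m

Comparison:
- Atomic scale (10⁻¹⁰ m): λ is 0.0012× this size
- Nuclear scale (10⁻¹⁵ m): λ is 1.2e+02× this size

The wavelength is between nuclear and atomic scales.

This wavelength is appropriate for probing atomic structure but too large for nuclear physics experiments.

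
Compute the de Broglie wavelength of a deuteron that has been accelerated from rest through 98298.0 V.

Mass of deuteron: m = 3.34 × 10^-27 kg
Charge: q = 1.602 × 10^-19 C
6.46 × 10^-14 m

When a particle is accelerated through voltage V, it gains kinetic energy KE = qV.

The de Broglie wavelength is then λ = h/√(2mqV):

λ = h/√(2mqV)
λ = (6.626 × 10^-34 J·s) / √(2 × 3.34 × 10^-27 kg × 1.602 × 10^-19 C × 98298.0 V)
λ = 6.46 × 10^-14 m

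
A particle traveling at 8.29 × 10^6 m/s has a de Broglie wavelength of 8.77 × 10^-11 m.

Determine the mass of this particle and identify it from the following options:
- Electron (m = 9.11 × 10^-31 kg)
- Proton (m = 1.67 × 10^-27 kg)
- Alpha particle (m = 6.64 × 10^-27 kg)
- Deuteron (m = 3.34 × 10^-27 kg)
The particle is an electron.

From λ = h/(mv), solve for mass:

m = h/(λv)
m = (6.626 × 10^-34 J·s) / (8.77 × 10^-11 m × 8.29 × 10^6 m/s)
m = 9.11 × 10^-31 kg

Comparing with the listed masses, this is closest to an electron.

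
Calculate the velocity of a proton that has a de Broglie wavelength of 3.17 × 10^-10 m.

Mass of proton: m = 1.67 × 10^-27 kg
1.25 × 10^3 m/s

From the de Broglie relation λ = h/(mv), we solve for v:

v = h/(mλ)
v = (6.626 × 10^-34 J·s) / (1.67 × 10^-27 kg × 3.17 × 10^-10 m)
v = 1.25 × 10^3 m/s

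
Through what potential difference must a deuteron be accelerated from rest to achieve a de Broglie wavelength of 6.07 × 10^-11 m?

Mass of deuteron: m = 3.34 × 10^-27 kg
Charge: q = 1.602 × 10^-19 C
1.11 × 10^-1 V

From λ = h/√(2mqV), we solve for V:

λ² = h²/(2mqV)
V = h²/(2mqλ²)
V = (6.626 × 10^-34 J·s)² / (2 × 3.34 × 10^-27 kg × 1.602 × 10^-19 C × (6.07 × 10^-11 m)²)
V = 1.11 × 10^-1 V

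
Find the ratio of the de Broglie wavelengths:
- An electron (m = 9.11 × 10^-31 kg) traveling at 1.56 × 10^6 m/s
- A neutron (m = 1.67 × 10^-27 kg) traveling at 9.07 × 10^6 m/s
λ₁/λ₂ = 1.07 × 10^4

Using λ = h/(mv):

λ₁ = h/(m₁v₁) = 4.66 × 10^-10 m
λ₂ = h/(m₂v₂) = 4.37 × 10^-14 m

Ratio λ₁/λ₂ = (m₂v₂)/(m₁v₁)
         = (1.67 × 10^-27 kg × 9.07 × 10^6 m/s) / (9.11 × 10^-31 kg × 1.56 × 10^6 m/s)
         = 1.07 × 10^4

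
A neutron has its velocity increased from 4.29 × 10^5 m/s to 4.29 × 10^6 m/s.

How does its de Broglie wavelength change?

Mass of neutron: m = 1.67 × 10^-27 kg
The wavelength decreases by a factor of 10.

Using λ = h/(mv):

Initial wavelength: λ₁ = h/(mv₁) = 9.25 × 10^-13 m
Final wavelength: λ₂ = h/(mv₂) = 9.25 × 10^-14 m

Since λ ∝ 1/v, when velocity increases by a factor of 10, the wavelength decreases by a factor of 10.

λ₂/λ₁ = v₁/v₂ = 1/10

The wavelength decreases by a factor of 10.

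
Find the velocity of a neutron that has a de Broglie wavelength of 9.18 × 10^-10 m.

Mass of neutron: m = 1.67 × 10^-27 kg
4.32 × 10^2 m/s

From the de Broglie relation λ = h/(mv), we solve for v:

v = h/(mλ)
v = (6.626 × 10^-34 J·s) / (1.67 × 10^-27 kg × 9.18 × 10^-10 m)
v = 4.32 × 10^2 m/s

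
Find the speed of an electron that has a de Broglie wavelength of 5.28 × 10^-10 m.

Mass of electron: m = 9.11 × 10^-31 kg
1.38 × 10^6 m/s

From the de Broglie relation λ = h/(mv), we solve for v:

v = h/(mλ)
v = (6.626 × 10^-34 J·s) / (9.11 × 10^-31 kg × 5.28 × 10^-10 m)
v = 1.38 × 10^6 m/s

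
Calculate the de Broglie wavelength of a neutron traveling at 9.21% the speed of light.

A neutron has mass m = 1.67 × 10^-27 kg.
1.44 × 10^-14 m

Using the de Broglie relation λ = h/(mv):

v = 9.21% × c = 2.761 × 10^7 m/s

λ = h/(mv)
λ = (6.626 × 10^-34 J·s) / (1.67 × 10^-27 kg × 2.761 × 10^7 m/s)
λ = 1.44 × 10^-14 m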